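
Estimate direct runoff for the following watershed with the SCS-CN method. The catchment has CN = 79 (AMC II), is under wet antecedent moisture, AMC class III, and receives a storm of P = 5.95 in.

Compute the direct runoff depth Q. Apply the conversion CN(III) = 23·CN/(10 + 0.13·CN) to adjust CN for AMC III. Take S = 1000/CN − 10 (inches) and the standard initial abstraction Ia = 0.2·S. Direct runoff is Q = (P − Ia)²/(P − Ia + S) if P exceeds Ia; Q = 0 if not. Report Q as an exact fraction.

Q = 6170057047/1296938260 in ≈ 4.757 in

Wet (AMC III): CN(III) = 23·79/(10 + 0.13·79) = 1817/(2027/100) = 181700/2027 ≈ 89.640
Max retention: S = 1000/(181700/2027) − 10 = 2100/1817 in (≈ 1.156 in)
Initial abstraction Ia = S/5 = (2100/1817)/5 = 420/1817 ≈ 0.231 in
Since P=5.950 > Ia=0.231: effective rainfall P−Ia = 207823/36340 in
Q: (207823/36340)² ÷ (249823/36340) = 6170057047/1296938260 in (≈ 4.757 in)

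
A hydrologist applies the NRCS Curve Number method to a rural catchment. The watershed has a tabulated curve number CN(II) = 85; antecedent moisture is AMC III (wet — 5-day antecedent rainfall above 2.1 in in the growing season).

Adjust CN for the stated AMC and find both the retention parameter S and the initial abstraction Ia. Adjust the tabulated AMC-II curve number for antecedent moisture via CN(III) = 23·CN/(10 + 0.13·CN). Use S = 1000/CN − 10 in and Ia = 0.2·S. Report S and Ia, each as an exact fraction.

S = 300/391 in ≈ 0.767 in; Ia = 60/391 in ≈ 0.153 in

Adjust CN=85 to AMC III: 23·85/(10 + 0.13·85) → 1955 ÷ (421/20) = 39100/421 ≈ 92.874
S = 1000/(39100/421) − 10 = 300/391 in ≈ 0.767 in
Ia = 0.2S: 0.2·0.767 = 0.153 in (exactly 60/391)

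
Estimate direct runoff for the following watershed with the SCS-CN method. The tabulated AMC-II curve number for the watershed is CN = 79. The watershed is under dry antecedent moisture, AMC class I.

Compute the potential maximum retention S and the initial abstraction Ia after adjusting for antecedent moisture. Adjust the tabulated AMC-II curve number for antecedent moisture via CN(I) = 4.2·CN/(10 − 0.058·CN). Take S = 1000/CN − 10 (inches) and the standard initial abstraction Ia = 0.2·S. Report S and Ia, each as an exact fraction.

S = 500/79 in ≈ 6.329 in; Ia = 100/79 in ≈ 1.266 in

Adjust CN=79 to AMC I: 4.2·79/(10 − 0.058·79) → (1659/5) ÷ (2709/500) = 7900/129 ≈ 61.240
Retention S: 1000/CN − 10 with CN=61.240 → S = 500/79 ≈ 6.329 in
Initial abstraction Ia = S/5 = (500/79)/5 = 100/79 ≈ 1.266 in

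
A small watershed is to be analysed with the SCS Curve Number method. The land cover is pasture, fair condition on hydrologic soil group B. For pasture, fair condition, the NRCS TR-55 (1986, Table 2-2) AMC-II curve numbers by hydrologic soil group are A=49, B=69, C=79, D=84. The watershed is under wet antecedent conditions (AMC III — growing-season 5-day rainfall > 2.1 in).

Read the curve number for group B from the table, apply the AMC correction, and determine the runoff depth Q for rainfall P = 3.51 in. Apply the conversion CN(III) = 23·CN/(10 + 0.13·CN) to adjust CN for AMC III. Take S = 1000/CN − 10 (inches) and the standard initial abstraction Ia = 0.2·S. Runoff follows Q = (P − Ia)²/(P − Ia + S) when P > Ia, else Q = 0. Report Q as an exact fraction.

NRCS table: pasture, fair condition, soil group B → CN(II) = 69
Wet (AMC III): CN(III) = 23·69/(10 + 0.13·69) = 1587/(1897/100) = 158700/1897 ≈ 83.658
Retention S: 1000/CN − 10 with CN=83.658 → S = 3100/1587 ≈ 1.953 in
Ia = 0.2S: 0.2·1.953 = 0.391 in (exactly 620/1587)
P − Ia = 3.510 − 0.391 = 495037/158700 ≈ 3.119 in (> 0, runoff occurs)
Q = (495037/158700)²/((495037/158700) + 3100/1587) = (245061631369/25185690000)/(805037/158700) = 245061631369/127759371900 in ≈ 1.918 in

Q = 245061631369/127759371900 in ≈ 1.918 in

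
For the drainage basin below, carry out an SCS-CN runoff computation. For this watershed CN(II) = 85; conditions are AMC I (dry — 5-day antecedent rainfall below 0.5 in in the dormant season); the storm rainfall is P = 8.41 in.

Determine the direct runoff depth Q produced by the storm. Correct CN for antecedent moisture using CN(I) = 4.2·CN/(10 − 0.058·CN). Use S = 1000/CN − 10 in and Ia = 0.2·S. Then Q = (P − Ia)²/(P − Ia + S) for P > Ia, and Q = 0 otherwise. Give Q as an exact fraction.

Dry (AMC I): CN(I) = 4.2·85/(10 − 0.058·85) = 357/(507/100) = 11900/169 ≈ 70.414
S = 1000/(11900/169) − 10 = 500/119 in ≈ 4.202 in
Ia = 0.2S: 0.2·4.202 = 0.840 in (exactly 100/119)
Excess rainfall: 8.410 − 0.840 = 7.570 in; P > Ia so Q > 0
Q = (90079/11900)²/((90079/11900) + 500/119) = (8114226241/141610000)/(140079/11900) = 8114226241/1666940100 in ≈ 4.868 in

Q = 8114226241/1666940100 in ≈ 4.868 in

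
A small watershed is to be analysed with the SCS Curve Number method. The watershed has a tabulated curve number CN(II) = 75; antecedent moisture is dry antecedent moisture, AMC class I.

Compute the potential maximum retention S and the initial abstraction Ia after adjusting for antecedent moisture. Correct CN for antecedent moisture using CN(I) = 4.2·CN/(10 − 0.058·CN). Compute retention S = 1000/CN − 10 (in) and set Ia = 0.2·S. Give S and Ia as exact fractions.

Adjust CN=75 to AMC I: 4.2·75/(10 − 0.058·75) → 315 ÷ (113/20) = 6300/113 ≈ 55.752
Retention S: 1000/CN − 10 with CN=55.752 → S = 500/63 ≈ 7.937 in
Ia = 0.2·(500/63) = 100/63 in ≈ 1.587 in

S = 500/63 in ≈ 7.937 in; Ia = 100/63 in ≈ 1.587 in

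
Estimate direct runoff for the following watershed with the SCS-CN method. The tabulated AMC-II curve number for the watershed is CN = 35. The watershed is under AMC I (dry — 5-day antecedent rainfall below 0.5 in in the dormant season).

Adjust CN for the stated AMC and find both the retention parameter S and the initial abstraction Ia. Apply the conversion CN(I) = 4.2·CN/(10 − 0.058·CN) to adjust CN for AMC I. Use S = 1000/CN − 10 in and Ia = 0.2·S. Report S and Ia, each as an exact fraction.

S = 6500/147 in ≈ 44.218 in; Ia = 1300/147 in ≈ 8.844 in

CN(I) from CN(II)=35: (4.2·35)/(10 − 0.058·35) = 14700/797 ≈ 18.444
S = 1000/(14700/797) − 10 = 6500/147 in ≈ 44.218 in
Initial abstraction Ia = S/5 = (6500/147)/5 = 1300/147 ≈ 8.844 in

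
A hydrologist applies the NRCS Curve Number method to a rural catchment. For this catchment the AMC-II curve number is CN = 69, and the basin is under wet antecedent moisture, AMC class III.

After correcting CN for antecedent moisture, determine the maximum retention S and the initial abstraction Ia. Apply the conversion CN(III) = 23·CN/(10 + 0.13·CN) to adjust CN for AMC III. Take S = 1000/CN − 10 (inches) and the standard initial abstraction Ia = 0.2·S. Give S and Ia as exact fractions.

Adjust CN=69 to AMC III: 23·69/(10 + 0.13·69) → 1587 ÷ (1897/100) = 158700/1897 ≈ 83.658
Retention S: 1000/CN − 10 with CN=83.658 → S = 3100/1587 ≈ 1.953 in
Ia = 0.2·(3100/1587) = 620/1587 in ≈ 0.391 in

S = 3100/1587 in ≈ 1.953 in; Ia = 620/1587 in ≈ 0.391 in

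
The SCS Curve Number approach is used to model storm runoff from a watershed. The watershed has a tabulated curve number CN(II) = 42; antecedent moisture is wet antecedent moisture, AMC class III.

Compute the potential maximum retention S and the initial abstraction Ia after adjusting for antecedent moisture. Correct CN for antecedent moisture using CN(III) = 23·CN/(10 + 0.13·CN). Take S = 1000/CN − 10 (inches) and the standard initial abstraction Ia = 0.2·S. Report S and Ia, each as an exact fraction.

Wet (AMC III): CN(III) = 23·42/(10 + 0.13·42) = 966/(773/50) = 48300/773 ≈ 62.484
Max retention: S = 1000/(48300/773) − 10 = 2900/483 in (≈ 6.004 in)
Ia = 0.2S: 0.2·6.004 = 1.201 in (exactly 580/483)

S = 2900/483 in ≈ 6.004 in; Ia = 580/483 in ≈ 1.201 in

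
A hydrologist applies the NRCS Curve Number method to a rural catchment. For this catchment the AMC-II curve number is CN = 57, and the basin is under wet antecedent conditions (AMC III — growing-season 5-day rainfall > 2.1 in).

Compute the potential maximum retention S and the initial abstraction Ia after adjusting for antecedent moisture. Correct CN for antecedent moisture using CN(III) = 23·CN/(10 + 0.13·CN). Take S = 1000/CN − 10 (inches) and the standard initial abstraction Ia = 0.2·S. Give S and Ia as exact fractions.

S = 4300/1311 in ≈ 3.280 in; Ia = 860/1311 in ≈ 0.656 in

Adjust CN=57 to AMC III: 23·57/(10 + 0.13·57) → 1311 ÷ (1741/100) = 131100/1741 ≈ 75.302
Retention S: 1000/CN − 10 with CN=75.302 → S = 4300/1311 ≈ 3.280 in
Ia = 0.2·(4300/1311) = 860/1311 in ≈ 0.656 in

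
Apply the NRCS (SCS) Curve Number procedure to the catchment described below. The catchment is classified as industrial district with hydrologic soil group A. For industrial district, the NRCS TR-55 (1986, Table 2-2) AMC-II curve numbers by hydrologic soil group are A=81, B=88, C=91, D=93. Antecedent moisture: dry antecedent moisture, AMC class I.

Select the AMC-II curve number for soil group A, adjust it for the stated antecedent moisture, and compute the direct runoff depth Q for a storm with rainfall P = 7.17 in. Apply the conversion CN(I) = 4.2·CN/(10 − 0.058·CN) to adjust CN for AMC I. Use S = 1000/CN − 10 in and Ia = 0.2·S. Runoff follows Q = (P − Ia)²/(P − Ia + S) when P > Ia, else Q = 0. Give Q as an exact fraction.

Q = 1060111166689/336732851700 in ≈ 3.148 in

NRCS table: industrial district, soil group A → CN(II) = 81
Adjust CN=81 to AMC I: 4.2·81/(10 − 0.058·81) → (1701/5) ÷ (2651/500) = 170100/2651 ≈ 64.164
Max retention: S = 1000/(170100/2651) − 10 = 9500/1701 in (≈ 5.585 in)
Ia = 0.2·(9500/1701) = 1900/1701 in ≈ 1.117 in
Excess rainfall: 7.170 − 1.117 = 6.053 in; P > Ia so Q > 0
Q = (1029617/170100)²/((1029617/170100) + 9500/1701) = (1060111166689/28934010000)/(1979617/170100) = 1060111166689/336732851700 in ≈ 3.148 in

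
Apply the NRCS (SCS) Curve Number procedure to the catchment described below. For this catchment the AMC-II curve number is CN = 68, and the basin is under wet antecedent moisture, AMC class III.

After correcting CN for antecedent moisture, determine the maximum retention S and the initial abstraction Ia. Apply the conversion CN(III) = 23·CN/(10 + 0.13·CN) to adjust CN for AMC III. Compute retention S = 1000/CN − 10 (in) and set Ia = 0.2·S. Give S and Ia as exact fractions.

Wet (AMC III): CN(III) = 23·68/(10 + 0.13·68) = 1564/(471/25) = 39100/471 ≈ 83.015
Max retention: S = 1000/(39100/471) − 10 = 800/391 in (≈ 2.046 in)
Ia = 0.2S: 0.2·2.046 = 0.409 in (exactly 160/391)

S = 800/391 in ≈ 2.046 in; Ia = 160/391 in ≈ 0.409 in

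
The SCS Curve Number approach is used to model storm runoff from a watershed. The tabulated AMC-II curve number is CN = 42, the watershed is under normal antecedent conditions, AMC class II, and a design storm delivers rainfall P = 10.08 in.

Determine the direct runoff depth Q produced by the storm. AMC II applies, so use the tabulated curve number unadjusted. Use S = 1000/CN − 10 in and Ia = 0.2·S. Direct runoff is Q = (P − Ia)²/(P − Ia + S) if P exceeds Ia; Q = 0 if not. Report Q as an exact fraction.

Q = 3690241/1455825 in ≈ 2.535 in

CN(II) = 42; AMC II needs no correction.
S = 1000/42 − 10 = 290/21 in ≈ 13.810 in
Ia = 0.2S: 0.2·13.810 = 2.762 in (exactly 58/21)
Excess rainfall: 10.080 − 2.762 = 7.318 in; P > Ia so Q > 0
Q: (3842/525)² ÷ (11092/525) = 3690241/1455825 in (≈ 2.535 in)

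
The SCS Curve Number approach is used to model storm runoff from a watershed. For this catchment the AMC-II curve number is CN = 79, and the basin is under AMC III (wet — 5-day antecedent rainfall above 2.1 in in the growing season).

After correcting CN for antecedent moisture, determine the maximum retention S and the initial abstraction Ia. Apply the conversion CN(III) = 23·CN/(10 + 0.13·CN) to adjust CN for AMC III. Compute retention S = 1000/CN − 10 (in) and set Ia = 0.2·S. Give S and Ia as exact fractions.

S = 2100/1817 in ≈ 1.156 in; Ia = 420/1817 in ≈ 0.231 in

Wet (AMC III): CN(III) = 23·79/(10 + 0.13·79) = 1817/(2027/100) = 181700/2027 ≈ 89.640
Max retention: S = 1000/(181700/2027) − 10 = 2100/1817 in (≈ 1.156 in)
Initial abstraction Ia = S/5 = (2100/1817)/5 = 420/1817 ≈ 0.231 in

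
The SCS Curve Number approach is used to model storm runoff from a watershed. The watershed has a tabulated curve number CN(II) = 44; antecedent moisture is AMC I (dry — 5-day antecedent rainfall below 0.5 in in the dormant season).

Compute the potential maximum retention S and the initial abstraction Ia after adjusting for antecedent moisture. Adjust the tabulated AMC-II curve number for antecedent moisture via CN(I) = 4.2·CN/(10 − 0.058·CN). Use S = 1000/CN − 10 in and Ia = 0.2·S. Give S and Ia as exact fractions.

Dry (AMC I): CN(I) = 4.2·44/(10 − 0.058·44) = (924/5)/(931/125) = 3300/133 ≈ 24.812
Retention S: 1000/CN − 10 with CN=24.812 → S = 1000/33 ≈ 30.303 in
Initial abstraction Ia = S/5 = (1000/33)/5 = 200/33 ≈ 6.061 in

S = 1000/33 in ≈ 30.303 in; Ia = 200/33 in ≈ 6.061 in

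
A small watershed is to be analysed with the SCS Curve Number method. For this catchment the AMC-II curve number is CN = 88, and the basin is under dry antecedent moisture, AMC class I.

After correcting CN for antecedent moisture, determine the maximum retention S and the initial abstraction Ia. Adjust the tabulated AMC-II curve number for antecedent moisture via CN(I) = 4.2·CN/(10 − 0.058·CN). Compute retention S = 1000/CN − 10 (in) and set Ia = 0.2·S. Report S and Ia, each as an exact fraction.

S = 250/77 in ≈ 3.247 in; Ia = 50/77 in ≈ 0.649 in

Adjust CN=88 to AMC I: 4.2·88/(10 − 0.058·88) → (1848/5) ÷ (612/125) = 3850/51 ≈ 75.490
Max retention: S = 1000/(3850/51) − 10 = 250/77 in (≈ 3.247 in)
Ia = 0.2·(250/77) = 50/77 in ≈ 0.649 in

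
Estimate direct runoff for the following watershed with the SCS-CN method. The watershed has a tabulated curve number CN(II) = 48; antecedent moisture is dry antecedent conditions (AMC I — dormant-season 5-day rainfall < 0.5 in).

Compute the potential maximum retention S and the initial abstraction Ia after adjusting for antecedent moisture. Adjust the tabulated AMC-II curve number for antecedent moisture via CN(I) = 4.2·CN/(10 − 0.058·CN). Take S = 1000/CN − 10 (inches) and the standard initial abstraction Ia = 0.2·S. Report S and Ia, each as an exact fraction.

Dry (AMC I): CN(I) = 4.2·48/(10 − 0.058·48) = (1008/5)/(902/125) = 12600/451 ≈ 27.938
Retention S: 1000/CN − 10 with CN=27.938 → S = 1625/63 ≈ 25.794 in
Initial abstraction Ia = S/5 = (1625/63)/5 = 325/63 ≈ 5.159 in

S = 1625/63 in ≈ 25.794 in; Ia = 325/63 in ≈ 5.159 in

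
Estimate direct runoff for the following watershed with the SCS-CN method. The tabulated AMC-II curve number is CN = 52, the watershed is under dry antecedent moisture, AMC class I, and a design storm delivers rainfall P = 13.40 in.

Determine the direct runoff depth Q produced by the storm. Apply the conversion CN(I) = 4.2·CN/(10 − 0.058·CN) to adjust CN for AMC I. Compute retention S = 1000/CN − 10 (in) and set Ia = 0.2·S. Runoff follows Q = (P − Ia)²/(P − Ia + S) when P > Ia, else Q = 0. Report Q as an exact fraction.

CN(I) from CN(II)=52: (4.2·52)/(10 − 0.058·52) = 9100/291 ≈ 31.271
S = 1000/(9100/291) − 10 = 2000/91 in ≈ 21.978 in
Ia = 0.2S: 0.2·21.978 = 4.396 in (exactly 400/91)
Since P=13.400 > Ia=4.396: effective rainfall P−Ia = 4097/455 in
Q: (4097/455)² ÷ (14097/455) = 16785409/6414135 in (≈ 2.617 in)

Q = 16785409/6414135 in ≈ 2.617 in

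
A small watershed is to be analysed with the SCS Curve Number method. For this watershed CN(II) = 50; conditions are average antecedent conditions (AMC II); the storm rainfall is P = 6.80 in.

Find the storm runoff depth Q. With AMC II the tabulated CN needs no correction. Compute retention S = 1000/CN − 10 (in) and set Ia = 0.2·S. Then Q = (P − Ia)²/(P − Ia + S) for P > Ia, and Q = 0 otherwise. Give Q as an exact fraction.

Q = 288/185 in ≈ 1.557 in

Average conditions: CN = 50 (no AMC adjustment).
S = 1000/50 − 10 = 10 in ≈ 10.000 in
Ia = 0.2S: 0.2·10.000 = 2.000 in (exactly 2)
Since P=6.800 > Ia=2.000: effective rainfall P−Ia = 24/5 in
Q: (24/5)² ÷ (74/5) = 288/185 in (≈ 1.557 in)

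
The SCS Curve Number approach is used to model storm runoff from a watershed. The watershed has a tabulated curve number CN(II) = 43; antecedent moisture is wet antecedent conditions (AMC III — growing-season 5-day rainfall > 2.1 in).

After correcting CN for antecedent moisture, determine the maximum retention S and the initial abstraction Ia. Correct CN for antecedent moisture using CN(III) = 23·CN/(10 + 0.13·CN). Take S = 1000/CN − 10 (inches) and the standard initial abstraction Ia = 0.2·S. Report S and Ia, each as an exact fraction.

S = 5700/989 in ≈ 5.763 in; Ia = 1140/989 in ≈ 1.153 in

Adjust CN=43 to AMC III: 23·43/(10 + 0.13·43) → 989 ÷ (1559/100) = 98900/1559 ≈ 63.438
Retention S: 1000/CN − 10 with CN=63.438 → S = 5700/989 ≈ 5.763 in
Ia = 0.2S: 0.2·5.763 = 1.153 in (exactly 1140/989)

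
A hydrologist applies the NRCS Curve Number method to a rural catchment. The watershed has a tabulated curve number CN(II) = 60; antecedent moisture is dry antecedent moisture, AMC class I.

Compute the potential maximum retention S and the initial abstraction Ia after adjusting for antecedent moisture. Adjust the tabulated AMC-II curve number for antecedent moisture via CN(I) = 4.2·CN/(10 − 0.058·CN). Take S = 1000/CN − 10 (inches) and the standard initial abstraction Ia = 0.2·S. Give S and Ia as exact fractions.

Adjust CN=60 to AMC I: 4.2·60/(10 − 0.058·60) → 252 ÷ (163/25) = 6300/163 ≈ 38.650
Max retention: S = 1000/(6300/163) − 10 = 1000/63 in (≈ 15.873 in)
Initial abstraction Ia = S/5 = (1000/63)/5 = 200/63 ≈ 3.175 in

S = 1000/63 in ≈ 15.873 in; Ia = 200/63 in ≈ 3.175 in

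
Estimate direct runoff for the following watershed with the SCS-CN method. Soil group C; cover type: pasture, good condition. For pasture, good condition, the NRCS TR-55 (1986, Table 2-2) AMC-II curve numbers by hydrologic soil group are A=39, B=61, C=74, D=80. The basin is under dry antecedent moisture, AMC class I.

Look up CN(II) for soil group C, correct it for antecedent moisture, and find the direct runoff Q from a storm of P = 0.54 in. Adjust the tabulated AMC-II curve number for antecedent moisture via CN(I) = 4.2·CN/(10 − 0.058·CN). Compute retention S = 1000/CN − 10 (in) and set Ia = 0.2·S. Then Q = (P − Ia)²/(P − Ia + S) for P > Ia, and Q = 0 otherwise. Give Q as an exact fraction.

NRCS table: pasture, good condition, soil group C → CN(II) = 74
CN(I) from CN(II)=74: (4.2·74)/(10 − 0.058·74) = 77700/1427 ≈ 54.450
Max retention: S = 1000/(77700/1427) − 10 = 6500/777 in (≈ 8.366 in)
Ia = 0.2S: 0.2·8.366 = 1.673 in (exactly 1300/777)
P = 0.540 ≤ Ia = 1.673 in: entire storm abstracted, Q = 0.

Q = 0 in ≈ 0.000 in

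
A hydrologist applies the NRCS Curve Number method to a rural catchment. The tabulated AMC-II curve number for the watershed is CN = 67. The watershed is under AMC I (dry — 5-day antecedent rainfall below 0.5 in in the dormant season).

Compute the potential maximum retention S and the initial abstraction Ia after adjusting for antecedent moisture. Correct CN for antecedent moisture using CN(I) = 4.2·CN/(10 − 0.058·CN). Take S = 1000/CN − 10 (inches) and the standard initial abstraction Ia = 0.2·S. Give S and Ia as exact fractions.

CN(I) from CN(II)=67: (4.2·67)/(10 − 0.058·67) = 46900/1019 ≈ 46.026
Retention S: 1000/CN − 10 with CN=46.026 → S = 5500/469 ≈ 11.727 in
Ia = 0.2·(5500/469) = 1100/469 in ≈ 2.345 in

S = 5500/469 in ≈ 11.727 in; Ia = 1100/469 in ≈ 2.345 in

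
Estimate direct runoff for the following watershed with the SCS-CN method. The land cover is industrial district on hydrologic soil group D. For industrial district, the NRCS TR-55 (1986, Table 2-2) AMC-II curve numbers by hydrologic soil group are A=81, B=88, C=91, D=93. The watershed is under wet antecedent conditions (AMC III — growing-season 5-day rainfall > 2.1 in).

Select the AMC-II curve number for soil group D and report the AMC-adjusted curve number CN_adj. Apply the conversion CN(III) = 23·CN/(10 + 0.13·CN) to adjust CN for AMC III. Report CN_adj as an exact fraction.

NRCS table: industrial district, soil group D → CN(II) = 93
CN(III) from CN(II)=93: (23·93)/(10 + 0.13·93) = 213900/2209 ≈ 96.831

CN_adj = 213900/2209 ≈ 96.831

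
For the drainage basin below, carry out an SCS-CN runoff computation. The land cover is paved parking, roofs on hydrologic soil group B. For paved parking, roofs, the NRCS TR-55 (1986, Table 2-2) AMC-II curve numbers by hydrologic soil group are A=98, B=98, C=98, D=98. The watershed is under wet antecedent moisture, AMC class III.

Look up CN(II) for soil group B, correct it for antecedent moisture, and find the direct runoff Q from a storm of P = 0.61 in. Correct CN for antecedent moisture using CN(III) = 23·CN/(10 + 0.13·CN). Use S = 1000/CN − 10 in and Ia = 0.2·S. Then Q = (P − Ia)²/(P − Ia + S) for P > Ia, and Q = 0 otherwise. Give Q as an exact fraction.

NRCS table: paved parking, roofs, soil group B → CN(II) = 98
Adjust CN=98 to AMC III: 23·98/(10 + 0.13·98) → 2254 ÷ (1137/50) = 112700/1137 ≈ 99.120
Retention S: 1000/CN − 10 with CN=99.120 → S = 100/1127 ≈ 0.089 in
Ia = 0.2S: 0.2·0.089 = 0.018 in (exactly 20/1127)
Excess rainfall: 0.610 − 0.018 = 0.592 in; P > Ia so Q > 0
Runoff Q = (P−Ia)²/(P−Ia+S) = (0.592)²/(0.592+0.089) = 4455162009/8649386900 ≈ 0.515 in

Q = 4455162009/8649386900 in ≈ 0.515 in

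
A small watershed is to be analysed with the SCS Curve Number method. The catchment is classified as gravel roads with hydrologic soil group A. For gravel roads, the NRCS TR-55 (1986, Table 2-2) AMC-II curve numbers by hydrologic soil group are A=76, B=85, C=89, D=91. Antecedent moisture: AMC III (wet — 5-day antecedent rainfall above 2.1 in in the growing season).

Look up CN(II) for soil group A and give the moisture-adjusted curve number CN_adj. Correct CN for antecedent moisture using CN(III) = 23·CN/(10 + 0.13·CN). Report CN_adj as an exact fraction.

CN_adj = 43700/497 ≈ 87.928

NRCS table: gravel roads, soil group A → CN(II) = 76
CN(III) from CN(II)=76: (23·76)/(10 + 0.13·76) = 43700/497 ≈ 87.928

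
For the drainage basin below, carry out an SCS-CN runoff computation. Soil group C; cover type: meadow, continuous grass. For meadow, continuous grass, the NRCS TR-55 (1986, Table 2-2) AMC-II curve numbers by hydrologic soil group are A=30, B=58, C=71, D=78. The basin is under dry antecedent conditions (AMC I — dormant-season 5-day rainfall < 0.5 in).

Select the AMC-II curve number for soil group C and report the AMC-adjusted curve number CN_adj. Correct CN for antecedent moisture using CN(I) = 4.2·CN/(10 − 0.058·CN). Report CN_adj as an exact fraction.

NRCS table: meadow, continuous grass, soil group C → CN(II) = 71
CN(I) from CN(II)=71: (4.2·71)/(10 − 0.058·71) = 149100/2941 ≈ 50.697

CN_adj = 149100/2941 ≈ 50.697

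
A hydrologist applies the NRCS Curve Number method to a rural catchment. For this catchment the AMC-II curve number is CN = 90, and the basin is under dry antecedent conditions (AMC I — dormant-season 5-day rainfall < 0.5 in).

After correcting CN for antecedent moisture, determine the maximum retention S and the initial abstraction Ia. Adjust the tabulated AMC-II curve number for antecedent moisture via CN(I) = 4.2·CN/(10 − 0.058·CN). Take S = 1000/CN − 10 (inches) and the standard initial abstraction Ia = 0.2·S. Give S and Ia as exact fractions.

Adjust CN=90 to AMC I: 4.2·90/(10 − 0.058·90) → 378 ÷ (239/50) = 18900/239 ≈ 79.079
S = 1000/(18900/239) − 10 = 500/189 in ≈ 2.646 in
Ia = 0.2S: 0.2·2.646 = 0.529 in (exactly 100/189)

S = 500/189 in ≈ 2.646 in; Ia = 100/189 in ≈ 0.529 in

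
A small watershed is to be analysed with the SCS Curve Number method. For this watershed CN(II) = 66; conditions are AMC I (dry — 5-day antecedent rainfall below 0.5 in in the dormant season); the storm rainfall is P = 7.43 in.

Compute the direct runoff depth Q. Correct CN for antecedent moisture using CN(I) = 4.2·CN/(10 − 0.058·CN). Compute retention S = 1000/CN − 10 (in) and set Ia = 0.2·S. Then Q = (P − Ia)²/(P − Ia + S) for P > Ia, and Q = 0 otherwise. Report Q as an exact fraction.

Dry (AMC I): CN(I) = 4.2·66/(10 − 0.058·66) = (1386/5)/(1543/250) = 69300/1543 ≈ 44.913
S = 1000/(69300/1543) − 10 = 8500/693 in ≈ 12.266 in
Ia = 0.2S: 0.2·12.266 = 2.453 in (exactly 1700/693)
Excess rainfall: 7.430 − 2.453 = 4.977 in; P > Ia so Q > 0
Q: (344899/69300)² ÷ (1194899/69300) = 118955320201/82806500700 in (≈ 1.437 in)

Q = 118955320201/82806500700 in ≈ 1.437 in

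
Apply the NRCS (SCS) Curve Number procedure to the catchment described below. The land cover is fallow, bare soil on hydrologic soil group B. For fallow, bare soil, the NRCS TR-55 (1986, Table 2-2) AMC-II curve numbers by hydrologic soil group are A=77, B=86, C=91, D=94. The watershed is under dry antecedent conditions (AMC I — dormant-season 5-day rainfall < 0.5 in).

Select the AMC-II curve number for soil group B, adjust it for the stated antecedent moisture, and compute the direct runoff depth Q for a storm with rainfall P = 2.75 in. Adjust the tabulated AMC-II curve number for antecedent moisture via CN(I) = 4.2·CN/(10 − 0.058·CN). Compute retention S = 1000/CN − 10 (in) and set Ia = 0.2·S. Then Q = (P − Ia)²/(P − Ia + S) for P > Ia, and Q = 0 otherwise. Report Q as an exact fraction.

NRCS table: fallow, bare soil, soil group B → CN(II) = 86
Adjust CN=86 to AMC I: 4.2·86/(10 − 0.058·86) → (1806/5) ÷ (1253/250) = 12900/179 ≈ 72.067
S = 1000/(12900/179) − 10 = 500/129 in ≈ 3.876 in
Initial abstraction Ia = S/5 = (500/129)/5 = 100/129 ≈ 0.775 in
P − Ia = 2.750 − 0.775 = 1019/516 ≈ 1.975 in (> 0, runoff occurs)
Q = (1019/516)²/((1019/516) + 500/129) = (1038361/266256)/(3019/516) = 1038361/1557804 in ≈ 0.667 in

Q = 1038361/1557804 in ≈ 0.667 in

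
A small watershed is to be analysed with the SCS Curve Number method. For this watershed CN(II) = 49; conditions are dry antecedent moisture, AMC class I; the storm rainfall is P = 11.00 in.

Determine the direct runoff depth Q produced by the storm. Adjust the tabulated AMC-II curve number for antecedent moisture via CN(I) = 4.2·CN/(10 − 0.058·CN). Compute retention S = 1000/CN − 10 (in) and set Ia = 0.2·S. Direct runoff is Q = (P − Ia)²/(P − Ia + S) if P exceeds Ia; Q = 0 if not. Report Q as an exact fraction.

Q = 4297329/3626539 in ≈ 1.185 in

CN(I) from CN(II)=49: (4.2·49)/(10 − 0.058·49) = 34300/1193 ≈ 28.751
Max retention: S = 1000/(34300/1193) − 10 = 8500/343 in (≈ 24.781 in)
Ia = 0.2S: 0.2·24.781 = 4.956 in (exactly 1700/343)
Since P=11.000 > Ia=4.956: effective rainfall P−Ia = 2073/343 in
Q = (2073/343)²/((2073/343) + 8500/343) = (4297329/117649)/(10573/343) = 4297329/3626539 in ≈ 1.185 in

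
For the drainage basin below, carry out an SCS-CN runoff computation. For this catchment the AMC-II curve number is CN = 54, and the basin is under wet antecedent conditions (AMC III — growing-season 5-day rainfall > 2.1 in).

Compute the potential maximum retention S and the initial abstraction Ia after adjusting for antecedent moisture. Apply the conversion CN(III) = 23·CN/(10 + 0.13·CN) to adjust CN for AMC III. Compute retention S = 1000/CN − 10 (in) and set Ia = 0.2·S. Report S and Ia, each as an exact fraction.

Adjust CN=54 to AMC III: 23·54/(10 + 0.13·54) → 1242 ÷ (851/50) = 2700/37 ≈ 72.973
Max retention: S = 1000/(2700/37) − 10 = 100/27 in (≈ 3.704 in)
Ia = 0.2·(100/27) = 20/27 in ≈ 0.741 in

S = 100/27 in ≈ 3.704 in; Ia = 20/27 in ≈ 0.741 in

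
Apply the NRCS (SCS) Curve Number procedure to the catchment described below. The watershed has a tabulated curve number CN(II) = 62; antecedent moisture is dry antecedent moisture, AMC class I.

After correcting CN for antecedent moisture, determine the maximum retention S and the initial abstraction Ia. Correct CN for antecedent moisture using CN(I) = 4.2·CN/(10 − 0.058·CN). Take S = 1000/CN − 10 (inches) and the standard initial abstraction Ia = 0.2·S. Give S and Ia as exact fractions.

Dry (AMC I): CN(I) = 4.2·62/(10 − 0.058·62) = (1302/5)/(1601/250) = 65100/1601 ≈ 40.662
Retention S: 1000/CN − 10 with CN=40.662 → S = 9500/651 ≈ 14.593 in
Ia = 0.2·(9500/651) = 1900/651 in ≈ 2.919 in

S = 9500/651 in ≈ 14.593 in; Ia = 1900/651 in ≈ 2.919 in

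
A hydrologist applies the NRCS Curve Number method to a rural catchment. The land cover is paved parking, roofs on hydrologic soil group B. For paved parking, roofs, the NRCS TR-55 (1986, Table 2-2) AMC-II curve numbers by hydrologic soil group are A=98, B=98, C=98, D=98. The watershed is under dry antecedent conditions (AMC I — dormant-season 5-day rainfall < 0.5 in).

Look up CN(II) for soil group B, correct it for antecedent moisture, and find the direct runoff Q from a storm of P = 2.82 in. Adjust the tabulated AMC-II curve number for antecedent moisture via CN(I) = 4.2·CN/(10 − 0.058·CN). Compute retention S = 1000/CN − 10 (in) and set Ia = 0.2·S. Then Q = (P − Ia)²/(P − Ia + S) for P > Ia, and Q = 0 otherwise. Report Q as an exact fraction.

NRCS table: paved parking, roofs, soil group B → CN(II) = 98
Adjust CN=98 to AMC I: 4.2·98/(10 − 0.058·98) → (2058/5) ÷ (1079/250) = 102900/1079 ≈ 95.366
Max retention: S = 1000/(102900/1079) − 10 = 500/1029 in (≈ 0.486 in)
Initial abstraction Ia = S/5 = (500/1029)/5 = 100/1029 ≈ 0.097 in
Excess rainfall: 2.820 − 0.097 = 2.723 in; P > Ia so Q > 0
Q = (140089/51450)²/((140089/51450) + 500/1029) = (19624927921/2647102500)/(165089/51450) = 19624927921/8493829050 in ≈ 2.310 in

Q = 19624927921/8493829050 in ≈ 2.310 in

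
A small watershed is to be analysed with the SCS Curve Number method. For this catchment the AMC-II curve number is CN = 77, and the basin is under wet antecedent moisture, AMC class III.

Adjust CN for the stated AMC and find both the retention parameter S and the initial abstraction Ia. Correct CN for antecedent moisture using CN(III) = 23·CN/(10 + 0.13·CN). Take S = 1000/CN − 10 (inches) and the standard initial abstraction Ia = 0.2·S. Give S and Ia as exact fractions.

CN(III) from CN(II)=77: (23·77)/(10 + 0.13·77) = 7700/87 ≈ 88.506
Retention S: 1000/CN − 10 with CN=88.506 → S = 100/77 ≈ 1.299 in
Ia = 0.2·(100/77) = 20/77 in ≈ 0.260 in

S = 100/77 in ≈ 1.299 in; Ia = 20/77 in ≈ 0.260 in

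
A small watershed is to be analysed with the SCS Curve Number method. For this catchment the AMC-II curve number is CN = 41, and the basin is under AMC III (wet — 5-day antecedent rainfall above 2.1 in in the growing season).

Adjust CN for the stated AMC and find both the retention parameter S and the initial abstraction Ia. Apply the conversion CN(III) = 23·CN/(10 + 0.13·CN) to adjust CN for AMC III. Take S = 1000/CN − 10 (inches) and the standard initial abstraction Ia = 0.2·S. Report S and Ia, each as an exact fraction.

Adjust CN=41 to AMC III: 23·41/(10 + 0.13·41) → 943 ÷ (1533/100) = 94300/1533 ≈ 61.513
Retention S: 1000/CN − 10 with CN=61.513 → S = 5900/943 ≈ 6.257 in
Ia = 0.2·(5900/943) = 1180/943 in ≈ 1.251 in

S = 5900/943 in ≈ 6.257 in; Ia = 1180/943 in ≈ 1.251 in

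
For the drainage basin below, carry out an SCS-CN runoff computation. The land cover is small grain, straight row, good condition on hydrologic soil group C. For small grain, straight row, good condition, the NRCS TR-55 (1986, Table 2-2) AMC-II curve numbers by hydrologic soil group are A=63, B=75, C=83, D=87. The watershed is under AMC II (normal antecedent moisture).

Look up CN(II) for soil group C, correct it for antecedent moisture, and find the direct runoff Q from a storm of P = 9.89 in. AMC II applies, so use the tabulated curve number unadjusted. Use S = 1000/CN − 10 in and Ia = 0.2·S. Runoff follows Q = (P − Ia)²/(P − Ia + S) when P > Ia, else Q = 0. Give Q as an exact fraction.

Q = 6191643969/794202100 in ≈ 7.796 in

NRCS table: small grain, straight row, good condition, soil group C → CN(II) = 83
Average conditions: CN = 83 (no AMC adjustment).
S = 1000/83 − 10 = 170/83 in ≈ 2.048 in
Ia = 0.2S: 0.2·2.048 = 0.410 in (exactly 34/83)
Excess rainfall: 9.890 − 0.410 = 9.480 in; P > Ia so Q > 0
Runoff Q = (P−Ia)²/(P−Ia+S) = (9.480)²/(9.480+2.048) = 6191643969/794202100 ≈ 7.796 in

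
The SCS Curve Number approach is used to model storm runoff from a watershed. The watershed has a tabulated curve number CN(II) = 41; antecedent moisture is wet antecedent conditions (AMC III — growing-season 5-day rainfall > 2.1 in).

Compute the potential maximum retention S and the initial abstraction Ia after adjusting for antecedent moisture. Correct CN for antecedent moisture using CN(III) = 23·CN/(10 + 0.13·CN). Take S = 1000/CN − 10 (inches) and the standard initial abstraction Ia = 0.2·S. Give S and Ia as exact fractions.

Wet (AMC III): CN(III) = 23·41/(10 + 0.13·41) = 943/(1533/100) = 94300/1533 ≈ 61.513
Max retention: S = 1000/(94300/1533) − 10 = 5900/943 in (≈ 6.257 in)
Ia = 0.2S: 0.2·6.257 = 1.251 in (exactly 1180/943)

S = 5900/943 in ≈ 6.257 in; Ia = 1180/943 in ≈ 1.251 in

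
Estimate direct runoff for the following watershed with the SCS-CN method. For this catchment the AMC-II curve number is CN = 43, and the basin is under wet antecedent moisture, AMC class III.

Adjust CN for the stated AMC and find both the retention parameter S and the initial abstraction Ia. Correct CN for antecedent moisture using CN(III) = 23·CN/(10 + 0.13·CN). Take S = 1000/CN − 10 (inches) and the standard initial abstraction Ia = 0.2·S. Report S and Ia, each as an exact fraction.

Adjust CN=43 to AMC III: 23·43/(10 + 0.13·43) → 989 ÷ (1559/100) = 98900/1559 ≈ 63.438
S = 1000/(98900/1559) − 10 = 5700/989 in ≈ 5.763 in
Ia = 0.2·(5700/989) = 1140/989 in ≈ 1.153 in

S = 5700/989 in ≈ 5.763 in; Ia = 1140/989 in ≈ 1.153 in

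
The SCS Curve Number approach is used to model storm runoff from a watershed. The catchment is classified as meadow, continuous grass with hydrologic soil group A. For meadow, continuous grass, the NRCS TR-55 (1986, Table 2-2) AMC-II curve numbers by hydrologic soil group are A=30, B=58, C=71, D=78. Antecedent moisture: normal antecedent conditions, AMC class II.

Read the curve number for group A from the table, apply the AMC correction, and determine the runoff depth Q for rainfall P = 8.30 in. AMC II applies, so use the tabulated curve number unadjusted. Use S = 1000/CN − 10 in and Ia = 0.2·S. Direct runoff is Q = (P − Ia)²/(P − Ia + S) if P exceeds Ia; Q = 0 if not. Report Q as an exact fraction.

NRCS table: meadow, continuous grass, soil group A → CN(II) = 30
AMC II — tabulated CN = 30 applies directly.
Max retention: S = 1000/30 − 10 = 70/3 in (≈ 23.333 in)
Ia = 0.2S: 0.2·23.333 = 4.667 in (exactly 14/3)
P − Ia = 8.300 − 4.667 = 109/30 ≈ 3.633 in (> 0, runoff occurs)
Q = (109/30)²/((109/30) + 70/3) = (11881/900)/(809/30) = 11881/24270 in ≈ 0.490 in

Q = 11881/24270 in ≈ 0.490 in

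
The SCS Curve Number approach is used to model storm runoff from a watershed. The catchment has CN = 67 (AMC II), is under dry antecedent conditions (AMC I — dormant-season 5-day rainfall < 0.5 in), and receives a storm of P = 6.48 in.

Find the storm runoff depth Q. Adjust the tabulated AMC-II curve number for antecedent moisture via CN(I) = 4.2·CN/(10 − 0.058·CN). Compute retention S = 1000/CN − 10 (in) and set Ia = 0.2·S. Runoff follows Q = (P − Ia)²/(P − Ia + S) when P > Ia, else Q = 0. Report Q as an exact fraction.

CN(I) from CN(II)=67: (4.2·67)/(10 − 0.058·67) = 46900/1019 ≈ 46.026
Max retention: S = 1000/(46900/1019) − 10 = 5500/469 in (≈ 11.727 in)
Ia = 0.2·(5500/469) = 1100/469 in ≈ 2.345 in
Since P=6.480 > Ia=2.345: effective rainfall P−Ia = 48478/11725 in
Runoff Q = (P−Ia)²/(P−Ia+S) = (4.135)²/(4.135+11.727) = 1175058242/1090296025 ≈ 1.078 in

Q = 1175058242/1090296025 in ≈ 1.078 in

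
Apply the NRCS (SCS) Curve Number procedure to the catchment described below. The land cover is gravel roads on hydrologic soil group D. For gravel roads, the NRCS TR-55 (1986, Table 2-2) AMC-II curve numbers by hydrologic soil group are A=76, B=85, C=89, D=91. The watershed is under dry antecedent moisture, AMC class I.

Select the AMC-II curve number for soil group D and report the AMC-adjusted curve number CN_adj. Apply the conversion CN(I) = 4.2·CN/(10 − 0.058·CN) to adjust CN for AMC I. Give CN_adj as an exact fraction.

NRCS table: gravel roads, soil group D → CN(II) = 91
CN(I) from CN(II)=91: (4.2·91)/(10 − 0.058·91) = 63700/787 ≈ 80.940

CN_adj = 63700/787 ≈ 80.940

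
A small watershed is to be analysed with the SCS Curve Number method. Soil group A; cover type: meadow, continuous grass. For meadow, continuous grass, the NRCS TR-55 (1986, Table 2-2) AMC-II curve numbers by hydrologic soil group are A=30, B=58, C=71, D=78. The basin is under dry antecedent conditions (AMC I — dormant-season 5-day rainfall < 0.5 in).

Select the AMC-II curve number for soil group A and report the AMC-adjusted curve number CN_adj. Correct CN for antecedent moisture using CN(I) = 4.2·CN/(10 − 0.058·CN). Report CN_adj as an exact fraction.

CN_adj = 900/59 ≈ 15.254

NRCS table: meadow, continuous grass, soil group A → CN(II) = 30
CN(I) from CN(II)=30: (4.2·30)/(10 − 0.058·30) = 900/59 ≈ 15.254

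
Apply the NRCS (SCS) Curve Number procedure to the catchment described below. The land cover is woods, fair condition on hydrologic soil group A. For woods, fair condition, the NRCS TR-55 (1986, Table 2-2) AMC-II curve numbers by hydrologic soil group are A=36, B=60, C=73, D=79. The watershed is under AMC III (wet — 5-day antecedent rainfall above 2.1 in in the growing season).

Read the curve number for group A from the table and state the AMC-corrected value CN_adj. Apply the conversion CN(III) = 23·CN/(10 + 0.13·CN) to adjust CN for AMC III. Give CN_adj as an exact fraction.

CN_adj = 20700/367 ≈ 56.403

NRCS table: woods, fair condition, soil group A → CN(II) = 36
CN(III) from CN(II)=36: (23·36)/(10 + 0.13·36) = 20700/367 ≈ 56.403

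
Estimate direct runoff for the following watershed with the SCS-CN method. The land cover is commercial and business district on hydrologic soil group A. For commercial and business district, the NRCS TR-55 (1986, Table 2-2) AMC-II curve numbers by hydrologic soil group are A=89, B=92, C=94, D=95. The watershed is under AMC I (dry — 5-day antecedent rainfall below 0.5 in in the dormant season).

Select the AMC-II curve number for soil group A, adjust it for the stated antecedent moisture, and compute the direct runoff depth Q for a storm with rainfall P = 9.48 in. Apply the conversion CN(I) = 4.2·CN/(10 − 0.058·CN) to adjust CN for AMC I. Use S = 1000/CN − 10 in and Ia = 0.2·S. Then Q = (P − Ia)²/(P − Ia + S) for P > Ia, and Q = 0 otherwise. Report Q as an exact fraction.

Q = 172601195209/25836728925 in ≈ 6.680 in

NRCS table: commercial and business district, soil group A → CN(II) = 89
CN(I) from CN(II)=89: (4.2·89)/(10 − 0.058·89) = 186900/2419 ≈ 77.263
S = 1000/(186900/2419) − 10 = 5500/1869 in ≈ 2.943 in
Ia = 0.2·(5500/1869) = 1100/1869 in ≈ 0.589 in
Since P=9.480 > Ia=0.589: effective rainfall P−Ia = 415453/46725 in
Q = (415453/46725)²/((415453/46725) + 5500/1869) = (172601195209/2183225625)/(552953/46725) = 172601195209/25836728925 in ≈ 6.680 in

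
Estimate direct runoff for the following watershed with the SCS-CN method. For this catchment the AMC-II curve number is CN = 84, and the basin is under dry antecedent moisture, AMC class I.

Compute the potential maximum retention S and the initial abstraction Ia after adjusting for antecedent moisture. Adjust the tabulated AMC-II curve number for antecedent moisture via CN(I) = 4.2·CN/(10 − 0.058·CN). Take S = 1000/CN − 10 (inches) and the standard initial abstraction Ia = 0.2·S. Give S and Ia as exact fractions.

S = 2000/441 in ≈ 4.535 in; Ia = 400/441 in ≈ 0.907 in

Dry (AMC I): CN(I) = 4.2·84/(10 − 0.058·84) = (1764/5)/(641/125) = 44100/641 ≈ 68.799
S = 1000/(44100/641) − 10 = 2000/441 in ≈ 4.535 in
Ia = 0.2·(2000/441) = 400/441 in ≈ 0.907 in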